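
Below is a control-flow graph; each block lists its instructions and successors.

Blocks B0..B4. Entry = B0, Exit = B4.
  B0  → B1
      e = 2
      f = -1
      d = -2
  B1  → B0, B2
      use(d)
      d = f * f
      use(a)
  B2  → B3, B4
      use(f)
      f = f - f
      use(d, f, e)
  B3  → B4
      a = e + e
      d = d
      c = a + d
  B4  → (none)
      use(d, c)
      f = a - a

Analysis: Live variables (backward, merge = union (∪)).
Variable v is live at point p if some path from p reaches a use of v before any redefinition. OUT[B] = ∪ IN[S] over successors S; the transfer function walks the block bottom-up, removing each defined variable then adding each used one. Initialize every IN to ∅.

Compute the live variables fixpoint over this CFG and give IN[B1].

Fixpoint table:
  B0:  IN={a, c}  OUT={a, c, d, e, f}
  B1:  IN={a, c, d, e, f}  OUT={a, c, d, e, f}
  B2:  IN={a, c, d, e, f}  OUT={a, c, d, e}
  B3:  IN={d, e}  OUT={a, c, d}
  B4:  IN={a, c, d}  OUT={}

Merge at B1: OUT[B1] = IN[B0] ⊔ IN[B2] = {a, c, d, e, f}
Applying B1's transfer function to that OUT value gives IN[B1] (row B1 above).

Answer: {a, c, d, e, f}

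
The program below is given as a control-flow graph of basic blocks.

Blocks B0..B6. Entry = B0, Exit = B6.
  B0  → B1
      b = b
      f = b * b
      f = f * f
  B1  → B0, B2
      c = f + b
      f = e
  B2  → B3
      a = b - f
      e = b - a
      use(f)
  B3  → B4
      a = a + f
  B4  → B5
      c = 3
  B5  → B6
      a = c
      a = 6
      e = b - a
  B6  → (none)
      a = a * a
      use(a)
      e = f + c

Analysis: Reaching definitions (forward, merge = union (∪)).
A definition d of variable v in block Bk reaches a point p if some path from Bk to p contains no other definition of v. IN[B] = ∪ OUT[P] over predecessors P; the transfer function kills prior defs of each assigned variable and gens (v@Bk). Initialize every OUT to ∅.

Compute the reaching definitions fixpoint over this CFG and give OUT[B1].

Answer: {b@B0, c@B1, f@B1}

Derivation:
Per-block solution:
  B0: | IN={b@B0, c@B1, f@B1} | OUT={b@B0, c@B1, f@B0}
  B1: | IN={b@B0, c@B1, f@B0} | OUT={b@B0, c@B1, f@B1}
  B2: | IN={b@B0, c@B1, f@B1} | OUT={a@B2, b@B0, c@B1, e@B2, f@B1}
  B3: | IN={a@B2, b@B0, c@B1, e@B2, f@B1} | OUT={a@B3, b@B0, c@B1, e@B2, f@B1}
  B4: | IN={a@B3, b@B0, c@B1, e@B2, f@B1} | OUT={a@B3, b@B0, c@B4, e@B2, f@B1}
  B5: | IN={a@B3, b@B0, c@B4, e@B2, f@B1} | OUT={a@B5, b@B0, c@B4, e@B5, f@B1}
  B6: | IN={a@B5, b@B0, c@B4, e@B5, f@B1} | OUT={a@B6, b@B0, c@B4, e@B6, f@B1}

Merge at B1: IN[B1] = OUT[B0] = {b@B0, c@B1, f@B0}
Applying B1's transfer function to that IN value gives OUT[B1] (row B1 above).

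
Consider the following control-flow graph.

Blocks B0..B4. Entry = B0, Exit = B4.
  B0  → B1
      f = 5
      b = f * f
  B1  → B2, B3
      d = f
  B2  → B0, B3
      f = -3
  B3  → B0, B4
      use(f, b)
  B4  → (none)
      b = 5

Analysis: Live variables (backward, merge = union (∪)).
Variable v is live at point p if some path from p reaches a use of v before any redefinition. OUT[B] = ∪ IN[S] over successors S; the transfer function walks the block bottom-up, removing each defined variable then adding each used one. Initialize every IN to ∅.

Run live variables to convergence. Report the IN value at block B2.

Answer: {b}

Derivation:
Per-block solution:
  B0: | IN={} | OUT={b, f}
  B1: | IN={b, f} | OUT={b, f}
  B2: | IN={b} | OUT={b, f}
  B3: | IN={b, f} | OUT={}
  B4: | IN={} | OUT={}

Merge at B2: OUT[B2] = IN[B0] ⊔ IN[B3] = {b, f}
Applying B2's transfer function to that OUT value gives IN[B2] (row B2 above).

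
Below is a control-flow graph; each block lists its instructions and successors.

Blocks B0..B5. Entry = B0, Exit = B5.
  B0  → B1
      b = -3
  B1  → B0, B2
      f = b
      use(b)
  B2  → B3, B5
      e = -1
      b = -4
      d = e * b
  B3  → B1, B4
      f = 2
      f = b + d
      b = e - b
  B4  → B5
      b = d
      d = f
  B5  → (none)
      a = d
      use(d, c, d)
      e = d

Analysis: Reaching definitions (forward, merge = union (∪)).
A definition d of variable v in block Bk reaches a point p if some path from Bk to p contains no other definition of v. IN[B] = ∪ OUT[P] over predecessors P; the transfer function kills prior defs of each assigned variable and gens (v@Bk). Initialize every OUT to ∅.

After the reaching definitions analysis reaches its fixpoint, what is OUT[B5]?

Fixpoint table:
  B0:  IN={b@B0, b@B3, d@B2, e@B2, f@B1}  OUT={b@B0, d@B2, e@B2, f@B1}
  B1:  IN={b@B0, b@B3, d@B2, e@B2, f@B1, f@B3}  OUT={b@B0, b@B3, d@B2, e@B2, f@B1}
  B2:  IN={b@B0, b@B3, d@B2, e@B2, f@B1}  OUT={b@B2, d@B2, e@B2, f@B1}
  B3:  IN={b@B2, d@B2, e@B2, f@B1}  OUT={b@B3, d@B2, e@B2, f@B3}
  B4:  IN={b@B3, d@B2, e@B2, f@B3}  OUT={b@B4, d@B4, e@B2, f@B3}
  B5:  IN={b@B2, b@B4, d@B2, d@B4, e@B2, f@B1, f@B3}  OUT={a@B5, b@B2, b@B4, d@B2, d@B4, e@B5, f@B1, f@B3}

Merge at B5: IN[B5] = OUT[B2] ⊔ OUT[B4] = {b@B2, b@B4, d@B2, d@B4, e@B2, f@B1, f@B3}
Applying B5's transfer function to that IN value gives OUT[B5] (row B5 above).

Answer: {a@B5, b@B2, b@B4, d@B2, d@B4, e@B5, f@B1, f@B3}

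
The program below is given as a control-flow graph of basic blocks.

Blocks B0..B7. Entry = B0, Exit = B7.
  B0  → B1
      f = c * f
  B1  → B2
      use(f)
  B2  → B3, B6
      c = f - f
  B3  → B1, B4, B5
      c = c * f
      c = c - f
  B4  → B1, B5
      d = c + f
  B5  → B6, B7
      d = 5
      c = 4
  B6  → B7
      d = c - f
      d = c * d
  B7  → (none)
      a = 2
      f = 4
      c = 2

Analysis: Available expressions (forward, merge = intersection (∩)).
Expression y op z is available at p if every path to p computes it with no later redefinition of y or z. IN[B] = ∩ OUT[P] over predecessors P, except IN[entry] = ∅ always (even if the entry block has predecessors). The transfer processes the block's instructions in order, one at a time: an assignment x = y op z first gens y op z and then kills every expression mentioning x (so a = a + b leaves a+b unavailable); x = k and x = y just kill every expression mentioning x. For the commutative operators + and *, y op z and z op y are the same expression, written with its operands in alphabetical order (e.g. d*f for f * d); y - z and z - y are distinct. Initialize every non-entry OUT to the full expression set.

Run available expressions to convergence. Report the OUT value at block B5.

Answer: {f-f}

Trace:
Converged values:
  B0: | IN={} | OUT={}
  B1: | IN={} | OUT={}
  B2: | IN={} | OUT={f-f}
  B3: | IN={f-f} | OUT={f-f}
  B4: | IN={f-f} | OUT={c+f, f-f}
  B5: | IN={f-f} | OUT={f-f}
  B6: | IN={f-f} | OUT={c-f, f-f}
  B7: | IN={f-f} | OUT={}

Merge at B5: IN[B5] = OUT[B3] ∩ OUT[B4] = {f-f}
Applying B5's transfer function to that IN value gives OUT[B5] (row B5 above).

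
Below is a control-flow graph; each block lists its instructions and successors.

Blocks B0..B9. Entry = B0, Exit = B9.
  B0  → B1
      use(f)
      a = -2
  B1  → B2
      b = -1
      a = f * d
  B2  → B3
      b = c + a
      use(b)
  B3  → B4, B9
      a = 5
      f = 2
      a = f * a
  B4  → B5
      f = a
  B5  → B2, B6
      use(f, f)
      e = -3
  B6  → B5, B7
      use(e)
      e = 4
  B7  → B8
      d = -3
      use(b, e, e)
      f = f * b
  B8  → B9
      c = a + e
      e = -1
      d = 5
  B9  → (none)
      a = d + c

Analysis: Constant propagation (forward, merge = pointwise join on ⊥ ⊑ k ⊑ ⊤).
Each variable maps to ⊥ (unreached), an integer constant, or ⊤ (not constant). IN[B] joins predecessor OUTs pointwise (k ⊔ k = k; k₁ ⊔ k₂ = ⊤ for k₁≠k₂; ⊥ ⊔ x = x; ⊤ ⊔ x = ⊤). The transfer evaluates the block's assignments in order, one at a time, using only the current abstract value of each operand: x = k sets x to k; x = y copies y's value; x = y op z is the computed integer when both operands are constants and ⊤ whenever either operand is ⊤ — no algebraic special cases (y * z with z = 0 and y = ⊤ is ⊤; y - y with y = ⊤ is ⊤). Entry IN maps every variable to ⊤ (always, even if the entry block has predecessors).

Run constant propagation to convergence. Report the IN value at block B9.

Answer: {a: 10, b: ⊤, c: ⊤, d: ⊤, e: ⊤, f: ⊤}

Working:
Converged values:
  B0:  IN=(all ⊤)  OUT={a:-2; rest ⊤}
  B1:  IN={a:-2; rest ⊤}  OUT={b:-1; rest ⊤}
  B2:  IN=(all ⊤)  OUT=(all ⊤)
  B3:  IN=(all ⊤)  OUT={a:10, f:2; rest ⊤}
  B4:  IN={a:10, f:2; rest ⊤}  OUT={a:10, f:10; rest ⊤}
  B5:  IN={a:10, f:10; rest ⊤}  OUT={a:10, e:-3, f:10; rest ⊤}
  B6:  IN={a:10, e:-3, f:10; rest ⊤}  OUT={a:10, e:4, f:10; rest ⊤}
  B7:  IN={a:10, e:4, f:10; rest ⊤}  OUT={a:10, d:-3, e:4; rest ⊤}
  B8:  IN={a:10, d:-3, e:4; rest ⊤}  OUT={a:10, c:14, d:5, e:-1; rest ⊤}
  B9:  IN={a:10; rest ⊤}  OUT=(all ⊤)

Merge at B9: IN[B9] = OUT[B3] ⊔ OUT[B8] = {a: 10, b: ⊤, c: ⊤, d: ⊤, e: ⊤, f: ⊤}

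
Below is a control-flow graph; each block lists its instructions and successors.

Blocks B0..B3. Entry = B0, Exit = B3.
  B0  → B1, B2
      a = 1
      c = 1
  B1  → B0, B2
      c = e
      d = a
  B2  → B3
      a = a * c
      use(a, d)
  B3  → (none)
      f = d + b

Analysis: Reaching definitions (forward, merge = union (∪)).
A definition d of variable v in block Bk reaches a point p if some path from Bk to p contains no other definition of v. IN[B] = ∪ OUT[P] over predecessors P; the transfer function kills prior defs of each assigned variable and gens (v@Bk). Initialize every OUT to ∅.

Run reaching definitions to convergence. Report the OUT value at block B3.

Answer: {a@B2, c@B0, c@B1, d@B1, f@B3}

Working:
Converged values:
  B0: | IN={a@B0, c@B1, d@B1} | OUT={a@B0, c@B0, d@B1}
  B1: | IN={a@B0, c@B0, d@B1} | OUT={a@B0, c@B1, d@B1}
  B2: | IN={a@B0, c@B0, c@B1, d@B1} | OUT={a@B2, c@B0, c@B1, d@B1}
  B3: | IN={a@B2, c@B0, c@B1, d@B1} | OUT={a@B2, c@B0, c@B1, d@B1, f@B3}

Merge at B3: IN[B3] = OUT[B2] = {a@B2, c@B0, c@B1, d@B1}
Applying B3's transfer function to that IN value gives OUT[B3] (row B3 above).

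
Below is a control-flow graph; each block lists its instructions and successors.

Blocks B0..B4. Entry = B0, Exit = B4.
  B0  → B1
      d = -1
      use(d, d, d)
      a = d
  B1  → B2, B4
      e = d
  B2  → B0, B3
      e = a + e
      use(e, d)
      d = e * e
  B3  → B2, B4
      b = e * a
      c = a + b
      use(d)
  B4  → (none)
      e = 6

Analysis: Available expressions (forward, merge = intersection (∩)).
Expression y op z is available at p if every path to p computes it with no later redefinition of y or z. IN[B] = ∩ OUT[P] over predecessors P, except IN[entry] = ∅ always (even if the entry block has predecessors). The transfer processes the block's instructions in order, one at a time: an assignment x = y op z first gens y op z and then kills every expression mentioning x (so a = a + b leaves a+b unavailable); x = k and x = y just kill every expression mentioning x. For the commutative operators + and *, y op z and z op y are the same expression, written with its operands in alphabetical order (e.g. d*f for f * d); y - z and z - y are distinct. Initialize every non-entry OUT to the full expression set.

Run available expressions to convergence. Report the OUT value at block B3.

Answer: {a*e, a+b, e*e}

Working:
Per-block solution:
  B0:   IN={}   OUT={}
  B1:   IN={}   OUT={}
  B2:   IN={}   OUT={e*e}
  B3:   IN={e*e}   OUT={a*e, a+b, e*e}
  B4:   IN={}   OUT={}

Merge at B3: IN[B3] = OUT[B2] = {e*e}
Applying B3's transfer function to that IN value gives OUT[B3] (row B3 above).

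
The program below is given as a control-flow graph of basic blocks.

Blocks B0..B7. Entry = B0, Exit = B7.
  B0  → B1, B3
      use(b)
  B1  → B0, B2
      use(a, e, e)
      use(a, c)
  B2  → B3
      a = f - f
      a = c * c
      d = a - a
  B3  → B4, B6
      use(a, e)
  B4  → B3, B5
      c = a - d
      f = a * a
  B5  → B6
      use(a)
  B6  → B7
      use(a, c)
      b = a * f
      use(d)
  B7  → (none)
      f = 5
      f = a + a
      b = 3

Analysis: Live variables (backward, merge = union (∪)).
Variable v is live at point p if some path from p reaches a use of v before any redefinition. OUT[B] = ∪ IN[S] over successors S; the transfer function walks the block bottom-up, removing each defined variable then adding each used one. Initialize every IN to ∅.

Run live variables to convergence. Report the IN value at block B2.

Answer: {c, e, f}

Working:
Converged values:
  B0: | IN={a, b, c, d, e, f} | OUT={a, b, c, d, e, f}
  B1: | IN={a, b, c, d, e, f} | OUT={a, b, c, d, e, f}
  B2: | IN={c, e, f} | OUT={a, c, d, e, f}
  B3: | IN={a, c, d, e, f} | OUT={a, c, d, e, f}
  B4: | IN={a, d, e} | OUT={a, c, d, e, f}
  B5: | IN={a, c, d, f} | OUT={a, c, d, f}
  B6: | IN={a, c, d, f} | OUT={a}
  B7: | IN={a} | OUT={}

Merge at B2: OUT[B2] = IN[B3] = {a, c, d, e, f}
Applying B2's transfer function to that OUT value gives IN[B2] (row B2 above).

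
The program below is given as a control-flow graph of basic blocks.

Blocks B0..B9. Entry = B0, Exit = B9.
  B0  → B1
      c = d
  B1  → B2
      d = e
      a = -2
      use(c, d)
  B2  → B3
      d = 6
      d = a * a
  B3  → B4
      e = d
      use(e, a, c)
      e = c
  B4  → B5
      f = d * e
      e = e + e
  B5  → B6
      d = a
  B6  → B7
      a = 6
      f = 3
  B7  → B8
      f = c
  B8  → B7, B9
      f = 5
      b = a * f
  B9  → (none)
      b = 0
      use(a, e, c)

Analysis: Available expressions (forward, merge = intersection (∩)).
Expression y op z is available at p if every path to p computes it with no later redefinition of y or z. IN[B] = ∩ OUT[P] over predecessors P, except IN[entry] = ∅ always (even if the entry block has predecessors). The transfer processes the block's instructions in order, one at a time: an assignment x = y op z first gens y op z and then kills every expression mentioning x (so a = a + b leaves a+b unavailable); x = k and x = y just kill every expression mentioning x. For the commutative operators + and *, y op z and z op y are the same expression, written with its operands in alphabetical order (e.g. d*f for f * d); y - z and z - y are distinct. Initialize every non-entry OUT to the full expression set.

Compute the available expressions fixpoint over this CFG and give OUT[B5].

Fixpoint table:
  B0:  IN={}  OUT={}
  B1:  IN={}  OUT={}
  B2:  IN={}  OUT={a*a}
  B3:  IN={a*a}  OUT={a*a}
  B4:  IN={a*a}  OUT={a*a}
  B5:  IN={a*a}  OUT={a*a}
  B6:  IN={a*a}  OUT={}
  B7:  IN={}  OUT={}
  B8:  IN={}  OUT={a*f}
  B9:  IN={a*f}  OUT={a*f}

Merge at B5: IN[B5] = OUT[B4] = {a*a}
Applying B5's transfer function to that IN value gives OUT[B5] (row B5 above).

Answer: {a*a}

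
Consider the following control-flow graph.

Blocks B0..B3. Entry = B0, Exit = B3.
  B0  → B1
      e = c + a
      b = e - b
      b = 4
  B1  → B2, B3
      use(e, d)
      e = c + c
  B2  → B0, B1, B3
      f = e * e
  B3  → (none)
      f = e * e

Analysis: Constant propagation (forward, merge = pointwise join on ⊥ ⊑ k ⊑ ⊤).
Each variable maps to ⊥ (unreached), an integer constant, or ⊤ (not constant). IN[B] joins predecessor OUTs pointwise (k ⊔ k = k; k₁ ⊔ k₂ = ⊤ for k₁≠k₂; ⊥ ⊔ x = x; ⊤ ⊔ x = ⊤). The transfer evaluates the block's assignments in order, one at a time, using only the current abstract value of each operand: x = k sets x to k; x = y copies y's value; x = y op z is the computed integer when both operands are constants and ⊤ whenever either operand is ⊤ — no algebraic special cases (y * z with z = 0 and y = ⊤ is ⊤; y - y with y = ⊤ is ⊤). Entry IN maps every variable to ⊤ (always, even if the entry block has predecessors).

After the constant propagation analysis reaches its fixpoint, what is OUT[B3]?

Per-block solution:
  B0: | IN=(all ⊤) | OUT={b:4; rest ⊤}
  B1: | IN={b:4; rest ⊤} | OUT={b:4; rest ⊤}
  B2: | IN={b:4; rest ⊤} | OUT={b:4; rest ⊤}
  B3: | IN={b:4; rest ⊤} | OUT={b:4; rest ⊤}

Merge at B3: IN[B3] = OUT[B1] ⊔ OUT[B2] = {a: ⊤, b: 4, c: ⊤, d: ⊤, e: ⊤, f: ⊤}
Applying B3's transfer function to that IN value gives OUT[B3] (row B3 above).

Answer: {a: ⊤, b: 4, c: ⊤, d: ⊤, e: ⊤, f: ⊤}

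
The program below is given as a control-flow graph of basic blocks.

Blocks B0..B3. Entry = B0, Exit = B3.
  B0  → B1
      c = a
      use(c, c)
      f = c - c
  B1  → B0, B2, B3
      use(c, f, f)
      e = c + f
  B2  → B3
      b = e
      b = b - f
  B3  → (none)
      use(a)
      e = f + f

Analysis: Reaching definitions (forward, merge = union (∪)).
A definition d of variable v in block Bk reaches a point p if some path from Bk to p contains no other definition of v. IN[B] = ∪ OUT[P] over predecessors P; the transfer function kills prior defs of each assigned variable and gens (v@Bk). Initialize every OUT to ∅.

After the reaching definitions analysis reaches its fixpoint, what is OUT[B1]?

Fixpoint table:
  B0: | IN={c@B0, e@B1, f@B0} | OUT={c@B0, e@B1, f@B0}
  B1: | IN={c@B0, e@B1, f@B0} | OUT={c@B0, e@B1, f@B0}
  B2: | IN={c@B0, e@B1, f@B0} | OUT={b@B2, c@B0, e@B1, f@B0}
  B3: | IN={b@B2, c@B0, e@B1, f@B0} | OUT={b@B2, c@B0, e@B3, f@B0}

Merge at B1: IN[B1] = OUT[B0] = {c@B0, e@B1, f@B0}
Applying B1's transfer function to that IN value gives OUT[B1] (row B1 above).

Answer: {c@B0, e@B1, f@B0}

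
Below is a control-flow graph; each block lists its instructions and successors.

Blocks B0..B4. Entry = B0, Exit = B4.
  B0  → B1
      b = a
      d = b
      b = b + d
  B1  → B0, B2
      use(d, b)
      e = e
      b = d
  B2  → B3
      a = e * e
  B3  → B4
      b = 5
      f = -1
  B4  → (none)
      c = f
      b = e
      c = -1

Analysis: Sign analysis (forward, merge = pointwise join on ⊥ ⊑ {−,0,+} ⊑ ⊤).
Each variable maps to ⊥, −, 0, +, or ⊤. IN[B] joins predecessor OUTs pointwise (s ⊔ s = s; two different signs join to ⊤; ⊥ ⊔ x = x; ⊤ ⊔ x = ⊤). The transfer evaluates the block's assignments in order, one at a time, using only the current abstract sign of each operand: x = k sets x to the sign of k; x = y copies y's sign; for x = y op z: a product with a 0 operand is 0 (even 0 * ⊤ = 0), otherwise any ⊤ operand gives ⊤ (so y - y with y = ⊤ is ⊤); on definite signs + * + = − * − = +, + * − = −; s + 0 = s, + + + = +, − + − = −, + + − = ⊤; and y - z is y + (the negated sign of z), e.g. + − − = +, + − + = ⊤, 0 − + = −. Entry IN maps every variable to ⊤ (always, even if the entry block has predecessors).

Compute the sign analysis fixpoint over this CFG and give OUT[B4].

Answer: {a: ⊤, b: ⊤, c: -, d: ⊤, e: ⊤, f: -}

Derivation:
Converged values:
  B0: | IN=(all ⊤) | OUT=(all ⊤)
  B1: | IN=(all ⊤) | OUT=(all ⊤)
  B2: | IN=(all ⊤) | OUT=(all ⊤)
  B3: | IN=(all ⊤) | OUT={b:+, f:-; rest ⊤}
  B4: | IN={b:+, f:-; rest ⊤} | OUT={c:-, f:-; rest ⊤}

Merge at B4: IN[B4] = OUT[B3] = {a: ⊤, b: +, c: ⊤, d: ⊤, e: ⊤, f: -}
Applying B4's transfer function to that IN value gives OUT[B4] (row B4 above).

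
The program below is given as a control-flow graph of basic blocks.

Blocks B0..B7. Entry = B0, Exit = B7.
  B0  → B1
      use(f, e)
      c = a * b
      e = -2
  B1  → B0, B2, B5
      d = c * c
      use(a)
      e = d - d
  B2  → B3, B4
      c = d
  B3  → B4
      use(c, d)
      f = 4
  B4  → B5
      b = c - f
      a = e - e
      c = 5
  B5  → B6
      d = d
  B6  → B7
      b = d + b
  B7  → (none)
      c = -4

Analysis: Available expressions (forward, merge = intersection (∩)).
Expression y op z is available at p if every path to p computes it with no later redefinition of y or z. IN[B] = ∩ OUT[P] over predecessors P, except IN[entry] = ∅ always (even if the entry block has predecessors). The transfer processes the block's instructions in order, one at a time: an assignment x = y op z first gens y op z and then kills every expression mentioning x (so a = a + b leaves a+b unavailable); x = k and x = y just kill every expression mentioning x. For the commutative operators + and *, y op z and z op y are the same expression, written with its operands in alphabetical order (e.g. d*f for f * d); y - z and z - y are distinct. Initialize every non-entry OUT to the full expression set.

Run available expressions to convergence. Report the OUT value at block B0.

Answer: {a*b}

Trace:
Fixpoint table:
  B0:   IN={}   OUT={a*b}
  B1:   IN={a*b}   OUT={a*b, c*c, d-d}
  B2:   IN={a*b, c*c, d-d}   OUT={a*b, d-d}
  B3:   IN={a*b, d-d}   OUT={a*b, d-d}
  B4:   IN={a*b, d-d}   OUT={d-d, e-e}
  B5:   IN={d-d}   OUT={}
  B6:   IN={}   OUT={}
  B7:   IN={}   OUT={}

Merge at B0 (entry node, so the boundary value {} is joined with the incoming edge(s)): IN[B0] = {} ∩ OUT[B1] = {}
Applying B0's transfer function to that IN value gives OUT[B0] (row B0 above).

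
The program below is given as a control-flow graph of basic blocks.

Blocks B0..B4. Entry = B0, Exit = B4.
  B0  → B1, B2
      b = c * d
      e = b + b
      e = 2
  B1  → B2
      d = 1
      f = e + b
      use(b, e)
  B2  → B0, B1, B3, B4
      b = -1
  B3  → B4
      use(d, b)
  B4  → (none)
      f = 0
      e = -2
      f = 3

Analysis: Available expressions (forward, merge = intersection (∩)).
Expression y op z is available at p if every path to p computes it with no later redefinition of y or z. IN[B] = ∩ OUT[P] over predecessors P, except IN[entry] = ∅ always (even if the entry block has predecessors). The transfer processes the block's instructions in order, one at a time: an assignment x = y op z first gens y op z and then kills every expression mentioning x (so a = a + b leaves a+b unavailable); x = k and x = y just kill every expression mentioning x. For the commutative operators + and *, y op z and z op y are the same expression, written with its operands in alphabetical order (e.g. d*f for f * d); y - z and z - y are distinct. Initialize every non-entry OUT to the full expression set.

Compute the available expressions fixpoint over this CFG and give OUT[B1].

Answer: {b+e}

Trace:
Per-block solution:
  B0:  IN={}  OUT={b+b, c*d}
  B1:  IN={}  OUT={b+e}
  B2:  IN={}  OUT={}
  B3:  IN={}  OUT={}
  B4:  IN={}  OUT={}

Merge at B1: IN[B1] = OUT[B0] ∩ OUT[B2] = {}
Applying B1's transfer function to that IN value gives OUT[B1] (row B1 above).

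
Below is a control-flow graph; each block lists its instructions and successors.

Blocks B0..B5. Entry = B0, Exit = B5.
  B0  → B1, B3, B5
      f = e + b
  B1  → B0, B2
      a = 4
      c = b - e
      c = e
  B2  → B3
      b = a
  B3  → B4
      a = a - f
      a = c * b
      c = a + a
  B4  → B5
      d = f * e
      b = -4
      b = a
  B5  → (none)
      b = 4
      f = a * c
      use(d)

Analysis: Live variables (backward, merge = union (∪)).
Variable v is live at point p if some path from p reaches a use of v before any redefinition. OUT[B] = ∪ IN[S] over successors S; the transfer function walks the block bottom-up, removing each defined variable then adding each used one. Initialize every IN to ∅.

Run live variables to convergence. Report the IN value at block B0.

Per-block solution:
  B0: | IN={a, b, c, d, e} | OUT={a, b, c, d, e, f}
  B1: | IN={b, d, e, f} | OUT={a, b, c, d, e, f}
  B2: | IN={a, c, e, f} | OUT={a, b, c, e, f}
  B3: | IN={a, b, c, e, f} | OUT={a, c, e, f}
  B4: | IN={a, c, e, f} | OUT={a, c, d}
  B5: | IN={a, c, d} | OUT={}

Merge at B0: OUT[B0] = IN[B1] ⊔ IN[B3] ⊔ IN[B5] = {a, b, c, d, e, f}
Applying B0's transfer function to that OUT value gives IN[B0] (row B0 above).

Answer: {a, b, c, d, e}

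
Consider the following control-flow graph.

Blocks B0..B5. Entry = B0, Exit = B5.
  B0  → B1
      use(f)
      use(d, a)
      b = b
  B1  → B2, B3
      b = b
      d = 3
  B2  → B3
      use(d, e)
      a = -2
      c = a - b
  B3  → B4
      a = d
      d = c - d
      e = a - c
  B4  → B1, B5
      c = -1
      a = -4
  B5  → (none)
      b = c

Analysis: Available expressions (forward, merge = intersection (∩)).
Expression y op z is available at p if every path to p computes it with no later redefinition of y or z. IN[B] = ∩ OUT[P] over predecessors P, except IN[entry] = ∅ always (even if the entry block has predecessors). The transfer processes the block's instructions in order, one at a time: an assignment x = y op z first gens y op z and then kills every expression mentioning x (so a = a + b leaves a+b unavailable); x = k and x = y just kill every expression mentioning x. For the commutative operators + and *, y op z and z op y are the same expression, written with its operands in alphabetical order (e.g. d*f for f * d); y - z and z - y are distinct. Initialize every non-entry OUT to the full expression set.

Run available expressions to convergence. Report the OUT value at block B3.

Answer: {a-c}

Derivation:
Per-block solution:
  B0:  IN={}  OUT={}
  B1:  IN={}  OUT={}
  B2:  IN={}  OUT={a-b}
  B3:  IN={}  OUT={a-c}
  B4:  IN={a-c}  OUT={}
  B5:  IN={}  OUT={}

Merge at B3: IN[B3] = OUT[B1] ∩ OUT[B2] = {}
Applying B3's transfer function to that IN value gives OUT[B3] (row B3 above).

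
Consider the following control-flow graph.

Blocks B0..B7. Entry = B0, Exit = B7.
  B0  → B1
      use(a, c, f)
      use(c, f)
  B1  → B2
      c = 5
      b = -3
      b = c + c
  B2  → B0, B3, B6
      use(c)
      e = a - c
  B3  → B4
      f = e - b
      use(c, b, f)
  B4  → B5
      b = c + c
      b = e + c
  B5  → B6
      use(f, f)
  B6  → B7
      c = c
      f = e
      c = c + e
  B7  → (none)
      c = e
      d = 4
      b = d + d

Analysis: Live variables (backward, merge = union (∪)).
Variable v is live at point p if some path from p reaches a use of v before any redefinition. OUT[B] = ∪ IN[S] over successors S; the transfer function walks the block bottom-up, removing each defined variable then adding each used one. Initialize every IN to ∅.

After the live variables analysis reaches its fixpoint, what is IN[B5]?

Per-block solution:
  B0:  IN={a, c, f}  OUT={a, f}
  B1:  IN={a, f}  OUT={a, b, c, f}
  B2:  IN={a, b, c, f}  OUT={a, b, c, e, f}
  B3:  IN={b, c, e}  OUT={c, e, f}
  B4:  IN={c, e, f}  OUT={c, e, f}
  B5:  IN={c, e, f}  OUT={c, e}
  B6:  IN={c, e}  OUT={e}
  B7:  IN={e}  OUT={}

Merge at B5: OUT[B5] = IN[B6] = {c, e}
Applying B5's transfer function to that OUT value gives IN[B5] (row B5 above).

Answer: {c, e, f}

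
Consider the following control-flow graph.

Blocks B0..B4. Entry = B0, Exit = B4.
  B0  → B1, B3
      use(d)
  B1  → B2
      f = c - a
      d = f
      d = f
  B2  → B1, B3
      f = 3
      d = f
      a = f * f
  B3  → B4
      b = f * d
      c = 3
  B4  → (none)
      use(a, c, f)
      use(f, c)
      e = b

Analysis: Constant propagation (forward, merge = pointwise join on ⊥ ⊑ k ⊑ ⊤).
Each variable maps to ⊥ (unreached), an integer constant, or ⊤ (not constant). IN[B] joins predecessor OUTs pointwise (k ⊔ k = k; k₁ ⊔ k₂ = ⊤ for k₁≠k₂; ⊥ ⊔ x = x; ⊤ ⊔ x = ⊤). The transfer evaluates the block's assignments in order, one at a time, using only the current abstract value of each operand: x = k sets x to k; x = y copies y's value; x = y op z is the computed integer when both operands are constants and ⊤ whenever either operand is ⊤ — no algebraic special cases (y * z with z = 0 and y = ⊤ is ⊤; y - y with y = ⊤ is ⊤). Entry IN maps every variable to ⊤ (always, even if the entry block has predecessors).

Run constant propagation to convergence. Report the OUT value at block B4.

Per-block solution:
  B0: | IN=(all ⊤) | OUT=(all ⊤)
  B1: | IN=(all ⊤) | OUT=(all ⊤)
  B2: | IN=(all ⊤) | OUT={a:9, d:3, f:3; rest ⊤}
  B3: | IN=(all ⊤) | OUT={c:3; rest ⊤}
  B4: | IN={c:3; rest ⊤} | OUT={c:3; rest ⊤}

Merge at B4: IN[B4] = OUT[B3] = {a: ⊤, b: ⊤, c: 3, d: ⊤, e: ⊤, f: ⊤}
Applying B4's transfer function to that IN value gives OUT[B4] (row B4 above).

Answer: {a: ⊤, b: ⊤, c: 3, d: ⊤, e: ⊤, f: ⊤}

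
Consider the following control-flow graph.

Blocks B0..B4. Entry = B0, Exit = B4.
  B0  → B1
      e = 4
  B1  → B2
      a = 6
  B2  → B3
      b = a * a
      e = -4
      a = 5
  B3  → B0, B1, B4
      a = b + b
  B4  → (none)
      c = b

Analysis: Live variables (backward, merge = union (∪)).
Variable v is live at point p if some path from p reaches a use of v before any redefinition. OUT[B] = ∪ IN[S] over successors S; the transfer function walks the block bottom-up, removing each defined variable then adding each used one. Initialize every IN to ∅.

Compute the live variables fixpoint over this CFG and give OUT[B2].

Converged values:
  B0:  IN={}  OUT={}
  B1:  IN={}  OUT={a}
  B2:  IN={a}  OUT={b}
  B3:  IN={b}  OUT={b}
  B4:  IN={b}  OUT={}

Merge at B2: OUT[B2] = IN[B3] = {b}

Answer: {b}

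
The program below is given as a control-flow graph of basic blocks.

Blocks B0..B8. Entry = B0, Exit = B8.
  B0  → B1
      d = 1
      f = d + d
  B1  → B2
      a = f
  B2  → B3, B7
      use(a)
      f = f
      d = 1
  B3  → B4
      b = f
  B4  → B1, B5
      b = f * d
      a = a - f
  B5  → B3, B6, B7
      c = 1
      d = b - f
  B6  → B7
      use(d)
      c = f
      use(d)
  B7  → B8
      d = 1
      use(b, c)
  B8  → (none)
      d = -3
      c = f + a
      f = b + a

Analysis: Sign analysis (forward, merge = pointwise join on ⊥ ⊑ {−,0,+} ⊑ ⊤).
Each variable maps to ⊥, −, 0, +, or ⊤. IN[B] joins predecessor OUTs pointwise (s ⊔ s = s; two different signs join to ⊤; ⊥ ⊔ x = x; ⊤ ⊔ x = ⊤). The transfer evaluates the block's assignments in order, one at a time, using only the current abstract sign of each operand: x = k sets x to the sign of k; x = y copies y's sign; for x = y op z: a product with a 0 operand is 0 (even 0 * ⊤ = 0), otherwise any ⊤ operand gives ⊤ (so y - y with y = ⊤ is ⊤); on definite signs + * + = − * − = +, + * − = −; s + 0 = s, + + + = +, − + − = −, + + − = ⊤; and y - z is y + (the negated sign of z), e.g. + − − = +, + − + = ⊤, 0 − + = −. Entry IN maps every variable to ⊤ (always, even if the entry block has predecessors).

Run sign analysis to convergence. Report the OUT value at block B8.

Converged values:
  B0: | IN=(all ⊤) | OUT={d:+, f:+; rest ⊤}
  B1: | IN={f:+; rest ⊤} | OUT={a:+, f:+; rest ⊤}
  B2: | IN={a:+, f:+; rest ⊤} | OUT={a:+, d:+, f:+; rest ⊤}
  B3: | IN={f:+; rest ⊤} | OUT={b:+, f:+; rest ⊤}
  B4: | IN={b:+, f:+; rest ⊤} | OUT={f:+; rest ⊤}
  B5: | IN={f:+; rest ⊤} | OUT={c:+, f:+; rest ⊤}
  B6: | IN={c:+, f:+; rest ⊤} | OUT={c:+, f:+; rest ⊤}
  B7: | IN={f:+; rest ⊤} | OUT={d:+, f:+; rest ⊤}
  B8: | IN={d:+, f:+; rest ⊤} | OUT={d:-; rest ⊤}

Merge at B8: IN[B8] = OUT[B7] = {a: ⊤, b: ⊤, c: ⊤, d: +, e: ⊤, f: +}
Applying B8's transfer function to that IN value gives OUT[B8] (row B8 above).

Answer: {a: ⊤, b: ⊤, c: ⊤, d: -, e: ⊤, f: ⊤}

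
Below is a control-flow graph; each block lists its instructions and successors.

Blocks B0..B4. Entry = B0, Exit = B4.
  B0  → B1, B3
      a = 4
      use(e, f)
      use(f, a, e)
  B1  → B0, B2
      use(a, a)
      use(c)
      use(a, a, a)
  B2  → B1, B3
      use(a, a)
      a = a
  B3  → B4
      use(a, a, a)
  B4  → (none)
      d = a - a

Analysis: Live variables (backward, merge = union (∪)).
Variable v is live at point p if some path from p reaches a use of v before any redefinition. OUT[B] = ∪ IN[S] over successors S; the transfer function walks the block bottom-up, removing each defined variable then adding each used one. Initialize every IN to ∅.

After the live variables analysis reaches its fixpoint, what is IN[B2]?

Fixpoint table:
  B0:  IN={c, e, f}  OUT={a, c, e, f}
  B1:  IN={a, c, e, f}  OUT={a, c, e, f}
  B2:  IN={a, c, e, f}  OUT={a, c, e, f}
  B3:  IN={a}  OUT={a}
  B4:  IN={a}  OUT={}

Merge at B2: OUT[B2] = IN[B1] ⊔ IN[B3] = {a, c, e, f}
Applying B2's transfer function to that OUT value gives IN[B2] (row B2 above).

Answer: {a, c, e, f}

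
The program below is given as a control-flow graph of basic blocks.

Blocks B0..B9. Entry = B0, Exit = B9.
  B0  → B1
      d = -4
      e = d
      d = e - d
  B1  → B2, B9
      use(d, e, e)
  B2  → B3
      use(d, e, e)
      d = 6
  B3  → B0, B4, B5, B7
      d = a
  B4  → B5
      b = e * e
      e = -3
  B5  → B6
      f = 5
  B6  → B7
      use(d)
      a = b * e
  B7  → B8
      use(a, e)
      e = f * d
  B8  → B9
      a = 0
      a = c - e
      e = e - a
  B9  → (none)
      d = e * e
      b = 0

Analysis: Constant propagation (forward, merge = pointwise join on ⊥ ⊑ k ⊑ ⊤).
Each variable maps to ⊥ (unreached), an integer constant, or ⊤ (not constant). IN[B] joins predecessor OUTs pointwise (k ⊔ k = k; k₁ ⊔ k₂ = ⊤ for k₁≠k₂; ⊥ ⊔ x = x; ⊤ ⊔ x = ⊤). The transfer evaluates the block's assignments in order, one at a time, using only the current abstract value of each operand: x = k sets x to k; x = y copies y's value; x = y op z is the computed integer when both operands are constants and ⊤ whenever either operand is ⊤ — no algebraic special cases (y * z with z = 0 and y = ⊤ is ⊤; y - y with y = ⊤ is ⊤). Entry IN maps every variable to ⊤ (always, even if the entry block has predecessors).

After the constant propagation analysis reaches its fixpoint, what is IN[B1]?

Converged values:
  B0:   IN=(all ⊤)   OUT={d:0, e:-4; rest ⊤}
  B1:   IN={d:0, e:-4; rest ⊤}   OUT={d:0, e:-4; rest ⊤}
  B2:   IN={d:0, e:-4; rest ⊤}   OUT={d:6, e:-4; rest ⊤}
  B3:   IN={d:6, e:-4; rest ⊤}   OUT={e:-4; rest ⊤}
  B4:   IN={e:-4; rest ⊤}   OUT={b:16, e:-3; rest ⊤}
  B5:   IN=(all ⊤)   OUT={f:5; rest ⊤}
  B6:   IN={f:5; rest ⊤}   OUT={f:5; rest ⊤}
  B7:   IN=(all ⊤)   OUT=(all ⊤)
  B8:   IN=(all ⊤)   OUT=(all ⊤)
  B9:   IN=(all ⊤)   OUT={b:0; rest ⊤}

Merge at B1: IN[B1] = OUT[B0] = {a: ⊤, b: ⊤, c: ⊤, d: 0, e: -4, f: ⊤}

Answer: {a: ⊤, b: ⊤, c: ⊤, d: 0, e: -4, f: ⊤}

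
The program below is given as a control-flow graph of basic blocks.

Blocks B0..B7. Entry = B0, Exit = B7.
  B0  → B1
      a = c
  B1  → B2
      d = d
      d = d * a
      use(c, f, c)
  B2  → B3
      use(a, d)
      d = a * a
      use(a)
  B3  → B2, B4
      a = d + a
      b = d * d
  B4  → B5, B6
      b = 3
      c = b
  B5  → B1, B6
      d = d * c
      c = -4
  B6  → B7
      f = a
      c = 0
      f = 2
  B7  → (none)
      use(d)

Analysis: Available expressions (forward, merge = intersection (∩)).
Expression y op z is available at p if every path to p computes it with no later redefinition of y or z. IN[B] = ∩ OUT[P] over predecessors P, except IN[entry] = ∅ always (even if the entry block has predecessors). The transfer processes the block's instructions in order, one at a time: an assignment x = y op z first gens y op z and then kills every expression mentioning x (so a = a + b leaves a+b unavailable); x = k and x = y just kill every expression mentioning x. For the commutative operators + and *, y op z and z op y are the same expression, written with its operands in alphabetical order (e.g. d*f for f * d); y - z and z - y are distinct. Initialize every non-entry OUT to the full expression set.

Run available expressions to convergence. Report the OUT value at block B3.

Answer: {d*d}

Working:
Fixpoint table:
  B0: | IN={} | OUT={}
  B1: | IN={} | OUT={}
  B2: | IN={} | OUT={a*a}
  B3: | IN={a*a} | OUT={d*d}
  B4: | IN={d*d} | OUT={d*d}
  B5: | IN={d*d} | OUT={}
  B6: | IN={} | OUT={}
  B7: | IN={} | OUT={}

Merge at B3: IN[B3] = OUT[B2] = {a*a}
Applying B3's transfer function to that IN value gives OUT[B3] (row B3 above).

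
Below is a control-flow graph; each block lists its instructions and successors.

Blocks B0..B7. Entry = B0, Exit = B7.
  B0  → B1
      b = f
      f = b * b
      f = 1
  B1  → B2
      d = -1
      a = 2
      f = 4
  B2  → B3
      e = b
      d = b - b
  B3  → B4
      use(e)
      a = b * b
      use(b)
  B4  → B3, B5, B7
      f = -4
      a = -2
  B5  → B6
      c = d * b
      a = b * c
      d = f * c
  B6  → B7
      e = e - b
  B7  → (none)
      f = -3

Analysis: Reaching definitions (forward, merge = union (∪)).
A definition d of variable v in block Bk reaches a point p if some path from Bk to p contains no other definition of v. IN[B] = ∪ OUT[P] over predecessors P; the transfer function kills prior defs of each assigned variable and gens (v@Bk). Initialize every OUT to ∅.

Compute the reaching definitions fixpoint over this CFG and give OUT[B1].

Answer: {a@B1, b@B0, d@B1, f@B1}

Trace:
Fixpoint table:
  B0:  IN={}  OUT={b@B0, f@B0}
  B1:  IN={b@B0, f@B0}  OUT={a@B1, b@B0, d@B1, f@B1}
  B2:  IN={a@B1, b@B0, d@B1, f@B1}  OUT={a@B1, b@B0, d@B2, e@B2, f@B1}
  B3:  IN={a@B1, a@B4, b@B0, d@B2, e@B2, f@B1, f@B4}  OUT={a@B3, b@B0, d@B2, e@B2, f@B1, f@B4}
  B4:  IN={a@B3, b@B0, d@B2, e@B2, f@B1, f@B4}  OUT={a@B4, b@B0, d@B2, e@B2, f@B4}
  B5:  IN={a@B4, b@B0, d@B2, e@B2, f@B4}  OUT={a@B5, b@B0, c@B5, d@B5, e@B2, f@B4}
  B6:  IN={a@B5, b@B0, c@B5, d@B5, e@B2, f@B4}  OUT={a@B5, b@B0, c@B5, d@B5, e@B6, f@B4}
  B7:  IN={a@B4, a@B5, b@B0, c@B5, d@B2, d@B5, e@B2, e@B6, f@B4}  OUT={a@B4, a@B5, b@B0, c@B5, d@B2, d@B5, e@B2, e@B6, f@B7}

Merge at B1: IN[B1] = OUT[B0] = {b@B0, f@B0}
Applying B1's transfer function to that IN value gives OUT[B1] (row B1 above).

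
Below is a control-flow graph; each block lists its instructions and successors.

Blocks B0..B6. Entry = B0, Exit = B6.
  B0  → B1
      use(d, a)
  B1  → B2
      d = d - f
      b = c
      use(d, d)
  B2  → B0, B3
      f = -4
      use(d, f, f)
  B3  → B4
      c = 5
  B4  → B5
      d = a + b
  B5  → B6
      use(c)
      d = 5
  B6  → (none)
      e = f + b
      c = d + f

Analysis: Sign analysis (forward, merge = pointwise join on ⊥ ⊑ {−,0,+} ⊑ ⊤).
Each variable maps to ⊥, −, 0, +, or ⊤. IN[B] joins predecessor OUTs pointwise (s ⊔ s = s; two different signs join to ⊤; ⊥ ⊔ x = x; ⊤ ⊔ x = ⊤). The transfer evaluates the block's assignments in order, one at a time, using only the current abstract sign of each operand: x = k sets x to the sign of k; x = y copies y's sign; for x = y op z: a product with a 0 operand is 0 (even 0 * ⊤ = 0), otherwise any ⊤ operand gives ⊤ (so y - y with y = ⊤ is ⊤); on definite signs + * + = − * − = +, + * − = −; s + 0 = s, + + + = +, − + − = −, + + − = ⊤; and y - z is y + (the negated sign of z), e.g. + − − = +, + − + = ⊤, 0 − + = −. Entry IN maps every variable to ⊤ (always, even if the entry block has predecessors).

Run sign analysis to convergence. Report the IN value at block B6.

Answer: {a: ⊤, b: ⊤, c: +, d: +, e: ⊤, f: -}

Trace:
Fixpoint table:
  B0: | IN=(all ⊤) | OUT=(all ⊤)
  B1: | IN=(all ⊤) | OUT=(all ⊤)
  B2: | IN=(all ⊤) | OUT={f:-; rest ⊤}
  B3: | IN={f:-; rest ⊤} | OUT={c:+, f:-; rest ⊤}
  B4: | IN={c:+, f:-; rest ⊤} | OUT={c:+, f:-; rest ⊤}
  B5: | IN={c:+, f:-; rest ⊤} | OUT={c:+, d:+, f:-; rest ⊤}
  B6: | IN={c:+, d:+, f:-; rest ⊤} | OUT={d:+, f:-; rest ⊤}

Merge at B6: IN[B6] = OUT[B5] = {a: ⊤, b: ⊤, c: +, d: +, e: ⊤, f: -}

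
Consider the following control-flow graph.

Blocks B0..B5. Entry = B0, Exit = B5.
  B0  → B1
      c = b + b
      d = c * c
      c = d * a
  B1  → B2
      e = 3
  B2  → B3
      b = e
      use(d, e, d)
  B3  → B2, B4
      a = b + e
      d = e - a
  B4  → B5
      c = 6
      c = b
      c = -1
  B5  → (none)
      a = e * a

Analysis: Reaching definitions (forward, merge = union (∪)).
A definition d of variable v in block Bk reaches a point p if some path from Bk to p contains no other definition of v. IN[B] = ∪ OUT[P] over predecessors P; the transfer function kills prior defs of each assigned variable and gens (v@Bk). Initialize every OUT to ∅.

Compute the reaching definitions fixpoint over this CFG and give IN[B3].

Answer: {a@B3, b@B2, c@B0, d@B0, d@B3, e@B1}

Working:
Converged values:
  B0:   IN={}   OUT={c@B0, d@B0}
  B1:   IN={c@B0, d@B0}   OUT={c@B0, d@B0, e@B1}
  B2:   IN={a@B3, b@B2, c@B0, d@B0, d@B3, e@B1}   OUT={a@B3, b@B2, c@B0, d@B0, d@B3, e@B1}
  B3:   IN={a@B3, b@B2, c@B0, d@B0, d@B3, e@B1}   OUT={a@B3, b@B2, c@B0, d@B3, e@B1}
  B4:   IN={a@B3, b@B2, c@B0, d@B3, e@B1}   OUT={a@B3, b@B2, c@B4, d@B3, e@B1}
  B5:   IN={a@B3, b@B2, c@B4, d@B3, e@B1}   OUT={a@B5, b@B2, c@B4, d@B3, e@B1}

Merge at B3: IN[B3] = OUT[B2] = {a@B3, b@B2, c@B0, d@B0, d@B3, e@B1}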